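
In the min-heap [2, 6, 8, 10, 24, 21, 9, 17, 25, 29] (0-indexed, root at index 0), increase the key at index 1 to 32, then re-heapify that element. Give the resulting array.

[2, 10, 8, 17, 24, 21, 9, 32, 25, 29]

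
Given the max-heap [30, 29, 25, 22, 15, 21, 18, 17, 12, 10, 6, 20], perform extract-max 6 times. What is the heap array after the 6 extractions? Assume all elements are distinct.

extract-max #1 returns 30:
  remove root 30; move last element 20 to root → [20, 29, 25, 22, 15, 21, 18, 17, 12, 10, 6]
  20 vs larger child 29 at index 1, swap → [29, 20, 25, 22, 15, 21, 18, 17, 12, 10, 6]
  20 vs larger child 22 at index 3, swap → [29, 22, 25, 20, 15, 21, 18, 17, 12, 10, 6]
extract-max #2 returns 29:
  remove root 29; move last element 6 to root → [6, 22, 25, 20, 15, 21, 18, 17, 12, 10]
  6 vs larger child 25 at index 2, swap → [25, 22, 6, 20, 15, 21, 18, 17, 12, 10]
  6 vs larger child 21 at index 5, swap → [25, 22, 21, 20, 15, 6, 18, 17, 12, 10]
extract-max #3 returns 25:
  remove root 25; move last element 10 to root → [10, 22, 21, 20, 15, 6, 18, 17, 12]
  10 vs larger child 22 at index 1, swap → [22, 10, 21, 20, 15, 6, 18, 17, 12]
  10 vs larger child 20 at index 3, swap → [22, 20, 21, 10, 15, 6, 18, 17, 12]
  10 vs larger child 17 at index 7, swap → [22, 20, 21, 17, 15, 6, 18, 10, 12]
extract-max #4 returns 22:
  remove root 22; move last element 12 to root → [12, 20, 21, 17, 15, 6, 18, 10]
  12 vs larger child 21 at index 2, swap → [21, 20, 12, 17, 15, 6, 18, 10]
  12 vs larger child 18 at index 6, swap → [21, 20, 18, 17, 15, 6, 12, 10]
extract-max #5 returns 21:
  remove root 21; move last element 10 to root → [10, 20, 18, 17, 15, 6, 12]
  10 vs larger child 20 at index 1, swap → [20, 10, 18, 17, 15, 6, 12]
  10 vs larger child 17 at index 3, swap → [20, 17, 18, 10, 15, 6, 12]
extract-max #6 returns 20:
  remove root 20; move last element 12 to root → [12, 17, 18, 10, 15, 6]
  12 vs larger child 18 at index 2, swap → [18, 17, 12, 10, 15, 6]

[18, 17, 12, 10, 15, 6]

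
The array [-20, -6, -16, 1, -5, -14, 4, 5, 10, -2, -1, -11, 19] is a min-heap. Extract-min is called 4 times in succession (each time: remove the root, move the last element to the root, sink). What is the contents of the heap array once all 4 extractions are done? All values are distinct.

extract-min #1 returns -20:
  remove root -20; move last element 19 to root → [19, -6, -16, 1, -5, -14, 4, 5, 10, -2, -1, -11]
  19 vs smaller child -16 at index 2, swap → [-16, -6, 19, 1, -5, -14, 4, 5, 10, -2, -1, -11]
  19 vs smaller child -14 at index 5, swap → [-16, -6, -14, 1, -5, 19, 4, 5, 10, -2, -1, -11]
  19 vs only child -11 at index 11, swap → [-16, -6, -14, 1, -5, -11, 4, 5, 10, -2, -1, 19]
extract-min #2 returns -16:
  remove root -16; move last element 19 to root → [19, -6, -14, 1, -5, -11, 4, 5, 10, -2, -1]
  19 vs smaller child -14 at index 2, swap → [-14, -6, 19, 1, -5, -11, 4, 5, 10, -2, -1]
  19 vs smaller child -11 at index 5, swap → [-14, -6, -11, 1, -5, 19, 4, 5, 10, -2, -1]
extract-min #3 returns -14:
  remove root -14; move last element -1 to root → [-1, -6, -11, 1, -5, 19, 4, 5, 10, -2]
  -1 vs smaller child -11 at index 2, swap → [-11, -6, -1, 1, -5, 19, 4, 5, 10, -2]
extract-min #4 returns -11:
  remove root -11; move last element -2 to root → [-2, -6, -1, 1, -5, 19, 4, 5, 10]
  -2 vs smaller child -6 at index 1, swap → [-6, -2, -1, 1, -5, 19, 4, 5, 10]
  -2 vs smaller child -5 at index 4, swap → [-6, -5, -1, 1, -2, 19, 4, 5, 10]

[-6, -5, -1, 1, -2, 19, 4, 5, 10]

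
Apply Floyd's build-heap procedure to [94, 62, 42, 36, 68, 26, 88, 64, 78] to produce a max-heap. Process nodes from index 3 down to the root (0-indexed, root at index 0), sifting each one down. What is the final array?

[94, 78, 88, 64, 68, 26, 42, 62, 36]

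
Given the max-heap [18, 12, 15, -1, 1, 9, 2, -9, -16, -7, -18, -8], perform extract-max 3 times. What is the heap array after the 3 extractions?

[9, 1, 2, -1, -7, -8, -18, -9, -16]

extract-max #1 returns 18:
  remove root 18; move last element -8 to root → [-8, 12, 15, -1, 1, 9, 2, -9, -16, -7, -18]
  -8 vs larger child 15 at index 2, swap → [15, 12, -8, -1, 1, 9, 2, -9, -16, -7, -18]
  -8 vs larger child 9 at index 5, swap → [15, 12, 9, -1, 1, -8, 2, -9, -16, -7, -18]
extract-max #2 returns 15:
  remove root 15; move last element -18 to root → [-18, 12, 9, -1, 1, -8, 2, -9, -16, -7]
  -18 vs larger child 12 at index 1, swap → [12, -18, 9, -1, 1, -8, 2, -9, -16, -7]
  -18 vs larger child 1 at index 4, swap → [12, 1, 9, -1, -18, -8, 2, -9, -16, -7]
  -18 vs only child -7 at index 9, swap → [12, 1, 9, -1, -7, -8, 2, -9, -16, -18]
extract-max #3 returns 12:
  remove root 12; move last element -18 to root → [-18, 1, 9, -1, -7, -8, 2, -9, -16]
  -18 vs larger child 9 at index 2, swap → [9, 1, -18, -1, -7, -8, 2, -9, -16]
  -18 vs larger child 2 at index 6, swap → [9, 1, 2, -1, -7, -8, -18, -9, -16]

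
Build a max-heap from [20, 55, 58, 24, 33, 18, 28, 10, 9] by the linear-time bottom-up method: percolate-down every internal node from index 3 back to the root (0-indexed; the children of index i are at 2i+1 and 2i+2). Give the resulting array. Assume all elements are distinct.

sift down from index 3: already satisfies heap property
sift down from index 2: already satisfies heap property
sift down from index 1: already satisfies heap property
sift down from index 0:
  20 vs larger child 58 at index 2, swap → [58, 55, 20, 24, 33, 18, 28, 10, 9]
  20 vs larger child 28 at index 6, swap → [58, 55, 28, 24, 33, 18, 20, 10, 9]

[58, 55, 28, 24, 33, 18, 20, 10, 9]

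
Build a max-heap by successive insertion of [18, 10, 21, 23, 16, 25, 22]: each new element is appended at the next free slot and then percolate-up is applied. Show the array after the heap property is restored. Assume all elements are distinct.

Insert 18:
  append 18 at index 0 → [18] (no swap needed)
Insert 10:
  append 10 at index 1 → [18, 10] (no swap needed)
Insert 21:
  append 21 at index 2 → [18, 10, 21]
  21 > parent 18 at index 0, swap → [21, 10, 18]
Insert 23:
  append 23 at index 3 → [21, 10, 18, 23]
  23 > parent 10 at index 1, swap → [21, 23, 18, 10]
  23 > parent 21 at index 0, swap → [23, 21, 18, 10]
Insert 16:
  append 16 at index 4 → [23, 21, 18, 10, 16] (no swap needed)
Insert 25:
  append 25 at index 5 → [23, 21, 18, 10, 16, 25]
  25 > parent 18 at index 2, swap → [23, 21, 25, 10, 16, 18]
  25 > parent 23 at index 0, swap → [25, 21, 23, 10, 16, 18]
Insert 22:
  append 22 at index 6 → [25, 21, 23, 10, 16, 18, 22] (no swap needed)

[25, 21, 23, 10, 16, 18, 22]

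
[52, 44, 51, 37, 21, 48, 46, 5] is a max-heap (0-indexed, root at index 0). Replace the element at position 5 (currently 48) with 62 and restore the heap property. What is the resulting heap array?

set index 5 from 48 to 62 → [52, 44, 51, 37, 21, 62, 46, 5]
62 > parent 51 at index 2, swap → [52, 44, 62, 37, 21, 51, 46, 5]
62 > parent 52 at index 0, swap → [62, 44, 52, 37, 21, 51, 46, 5]

[62, 44, 52, 37, 21, 51, 46, 5]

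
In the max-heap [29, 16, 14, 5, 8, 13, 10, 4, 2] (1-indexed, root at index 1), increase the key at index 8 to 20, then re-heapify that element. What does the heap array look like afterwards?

[29, 20, 14, 16, 8, 13, 10, 5, 2]

set index 8 from 4 to 20 → [29, 16, 14, 5, 8, 13, 10, 20, 2]
20 > parent 5 at index 4, swap → [29, 16, 14, 20, 8, 13, 10, 5, 2]
20 > parent 16 at index 2, swap → [29, 20, 14, 16, 8, 13, 10, 5, 2]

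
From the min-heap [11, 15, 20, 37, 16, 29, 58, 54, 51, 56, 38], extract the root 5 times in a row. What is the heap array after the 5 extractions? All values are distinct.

extract-min #1 returns 11:
  remove root 11; move last element 38 to root → [38, 15, 20, 37, 16, 29, 58, 54, 51, 56]
  38 vs smaller child 15 at index 1, swap → [15, 38, 20, 37, 16, 29, 58, 54, 51, 56]
  38 vs smaller child 16 at index 4, swap → [15, 16, 20, 37, 38, 29, 58, 54, 51, 56]
extract-min #2 returns 15:
  remove root 15; move last element 56 to root → [56, 16, 20, 37, 38, 29, 58, 54, 51]
  56 vs smaller child 16 at index 1, swap → [16, 56, 20, 37, 38, 29, 58, 54, 51]
  56 vs smaller child 37 at index 3, swap → [16, 37, 20, 56, 38, 29, 58, 54, 51]
  56 vs smaller child 51 at index 8, swap → [16, 37, 20, 51, 38, 29, 58, 54, 56]
extract-min #3 returns 16:
  remove root 16; move last element 56 to root → [56, 37, 20, 51, 38, 29, 58, 54]
  56 vs smaller child 20 at index 2, swap → [20, 37, 56, 51, 38, 29, 58, 54]
  56 vs smaller child 29 at index 5, swap → [20, 37, 29, 51, 38, 56, 58, 54]
extract-min #4 returns 20:
  remove root 20; move last element 54 to root → [54, 37, 29, 51, 38, 56, 58]
  54 vs smaller child 29 at index 2, swap → [29, 37, 54, 51, 38, 56, 58]
extract-min #5 returns 29:
  remove root 29; move last element 58 to root → [58, 37, 54, 51, 38, 56]
  58 vs smaller child 37 at index 1, swap → [37, 58, 54, 51, 38, 56]
  58 vs smaller child 38 at index 4, swap → [37, 38, 54, 51, 58, 56]

[37, 38, 54, 51, 58, 56]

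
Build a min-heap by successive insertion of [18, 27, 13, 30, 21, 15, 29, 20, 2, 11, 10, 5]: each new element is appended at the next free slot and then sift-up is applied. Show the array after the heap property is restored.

[2, 10, 5, 20, 11, 15, 29, 30, 21, 27, 13, 18]

Insert 18:
  append 18 at index 0 → [18] (no swap needed)
Insert 27:
  append 27 at index 1 → [18, 27] (no swap needed)
Insert 13:
  append 13 at index 2 → [18, 27, 13]
  13 < parent 18 at index 0, swap → [13, 27, 18]
Insert 30:
  append 30 at index 3 → [13, 27, 18, 30] (no swap needed)
Insert 21:
  append 21 at index 4 → [13, 27, 18, 30, 21]
  21 < parent 27 at index 1, swap → [13, 21, 18, 30, 27]
Insert 15:
  append 15 at index 5 → [13, 21, 18, 30, 27, 15]
  15 < parent 18 at index 2, swap → [13, 21, 15, 30, 27, 18]
Insert 29:
  append 29 at index 6 → [13, 21, 15, 30, 27, 18, 29] (no swap needed)
Insert 20:
  append 20 at index 7 → [13, 21, 15, 30, 27, 18, 29, 20]
  20 < parent 30 at index 3, swap → [13, 21, 15, 20, 27, 18, 29, 30]
  20 < parent 21 at index 1, swap → [13, 20, 15, 21, 27, 18, 29, 30]
Insert 2:
  append 2 at index 8 → [13, 20, 15, 21, 27, 18, 29, 30, 2]
  2 < parent 21 at index 3, swap → [13, 20, 15, 2, 27, 18, 29, 30, 21]
  2 < parent 20 at index 1, swap → [13, 2, 15, 20, 27, 18, 29, 30, 21]
  2 < parent 13 at index 0, swap → [2, 13, 15, 20, 27, 18, 29, 30, 21]
Insert 11:
  append 11 at index 9 → [2, 13, 15, 20, 27, 18, 29, 30, 21, 11]
  11 < parent 27 at index 4, swap → [2, 13, 15, 20, 11, 18, 29, 30, 21, 27]
  11 < parent 13 at index 1, swap → [2, 11, 15, 20, 13, 18, 29, 30, 21, 27]
Insert 10:
  append 10 at index 10 → [2, 11, 15, 20, 13, 18, 29, 30, 21, 27, 10]
  10 < parent 13 at index 4, swap → [2, 11, 15, 20, 10, 18, 29, 30, 21, 27, 13]
  10 < parent 11 at index 1, swap → [2, 10, 15, 20, 11, 18, 29, 30, 21, 27, 13]
Insert 5:
  append 5 at index 11 → [2, 10, 15, 20, 11, 18, 29, 30, 21, 27, 13, 5]
  5 < parent 18 at index 5, swap → [2, 10, 15, 20, 11, 5, 29, 30, 21, 27, 13, 18]
  5 < parent 15 at index 2, swap → [2, 10, 5, 20, 11, 15, 29, 30, 21, 27, 13, 18]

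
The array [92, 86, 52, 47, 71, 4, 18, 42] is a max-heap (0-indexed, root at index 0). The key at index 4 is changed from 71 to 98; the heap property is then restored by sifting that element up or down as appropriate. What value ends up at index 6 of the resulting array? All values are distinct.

set index 4 from 71 to 98 → [92, 86, 52, 47, 98, 4, 18, 42]
98 > parent 86 at index 1, swap → [92, 98, 52, 47, 86, 4, 18, 42]
98 > parent 92 at index 0, swap → [98, 92, 52, 47, 86, 4, 18, 42]
resulting array: [98, 92, 52, 47, 86, 4, 18, 42]

18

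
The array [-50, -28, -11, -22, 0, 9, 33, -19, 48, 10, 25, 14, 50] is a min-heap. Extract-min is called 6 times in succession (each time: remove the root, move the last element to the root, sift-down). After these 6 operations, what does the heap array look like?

extract-min #1 returns -50:
  remove root -50; move last element 50 to root → [50, -28, -11, -22, 0, 9, 33, -19, 48, 10, 25, 14]
  50 vs smaller child -28 at index 1, swap → [-28, 50, -11, -22, 0, 9, 33, -19, 48, 10, 25, 14]
  50 vs smaller child -22 at index 3, swap → [-28, -22, -11, 50, 0, 9, 33, -19, 48, 10, 25, 14]
  50 vs smaller child -19 at index 7, swap → [-28, -22, -11, -19, 0, 9, 33, 50, 48, 10, 25, 14]
extract-min #2 returns -28:
  remove root -28; move last element 14 to root → [14, -22, -11, -19, 0, 9, 33, 50, 48, 10, 25]
  14 vs smaller child -22 at index 1, swap → [-22, 14, -11, -19, 0, 9, 33, 50, 48, 10, 25]
  14 vs smaller child -19 at index 3, swap → [-22, -19, -11, 14, 0, 9, 33, 50, 48, 10, 25]
extract-min #3 returns -22:
  remove root -22; move last element 25 to root → [25, -19, -11, 14, 0, 9, 33, 50, 48, 10]
  25 vs smaller child -19 at index 1, swap → [-19, 25, -11, 14, 0, 9, 33, 50, 48, 10]
  25 vs smaller child 0 at index 4, swap → [-19, 0, -11, 14, 25, 9, 33, 50, 48, 10]
  25 vs only child 10 at index 9, swap → [-19, 0, -11, 14, 10, 9, 33, 50, 48, 25]
extract-min #4 returns -19:
  remove root -19; move last element 25 to root → [25, 0, -11, 14, 10, 9, 33, 50, 48]
  25 vs smaller child -11 at index 2, swap → [-11, 0, 25, 14, 10, 9, 33, 50, 48]
  25 vs smaller child 9 at index 5, swap → [-11, 0, 9, 14, 10, 25, 33, 50, 48]
extract-min #5 returns -11:
  remove root -11; move last element 48 to root → [48, 0, 9, 14, 10, 25, 33, 50]
  48 vs smaller child 0 at index 1, swap → [0, 48, 9, 14, 10, 25, 33, 50]
  48 vs smaller child 10 at index 4, swap → [0, 10, 9, 14, 48, 25, 33, 50]
extract-min #6 returns 0:
  remove root 0; move last element 50 to root → [50, 10, 9, 14, 48, 25, 33]
  50 vs smaller child 9 at index 2, swap → [9, 10, 50, 14, 48, 25, 33]
  50 vs smaller child 25 at index 5, swap → [9, 10, 25, 14, 48, 50, 33]

[9, 10, 25, 14, 48, 50, 33]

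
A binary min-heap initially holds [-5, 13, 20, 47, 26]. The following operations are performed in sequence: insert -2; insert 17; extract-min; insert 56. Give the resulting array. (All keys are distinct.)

[-2, 13, 17, 47, 26, 20, 56]

insert -2:
  append -2 at index 5 → [-5, 13, 20, 47, 26, -2]
  -2 < parent 20 at index 2, swap → [-5, 13, -2, 47, 26, 20]
insert 17:
  append 17 at index 6 → [-5, 13, -2, 47, 26, 20, 17] (no swap needed)
extract-min → returns -5:
  remove root -5; move last element 17 to root → [17, 13, -2, 47, 26, 20]
  17 vs smaller child -2 at index 2, swap → [-2, 13, 17, 47, 26, 20]
insert 56:
  append 56 at index 6 → [-2, 13, 17, 47, 26, 20, 56] (no swap needed)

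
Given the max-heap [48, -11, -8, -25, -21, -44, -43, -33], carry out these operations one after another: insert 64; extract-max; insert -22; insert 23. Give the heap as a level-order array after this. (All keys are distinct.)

[48, 23, -8, -22, -11, -44, -43, -33, -25, -21]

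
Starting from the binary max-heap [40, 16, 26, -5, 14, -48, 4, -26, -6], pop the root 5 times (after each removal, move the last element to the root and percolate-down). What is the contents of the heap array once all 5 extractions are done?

[-5, -6, -48, -26]

extract-max #1 returns 40:
  remove root 40; move last element -6 to root → [-6, 16, 26, -5, 14, -48, 4, -26]
  -6 vs larger child 26 at index 2, swap → [26, 16, -6, -5, 14, -48, 4, -26]
  -6 vs larger child 4 at index 6, swap → [26, 16, 4, -5, 14, -48, -6, -26]
extract-max #2 returns 26:
  remove root 26; move last element -26 to root → [-26, 16, 4, -5, 14, -48, -6]
  -26 vs larger child 16 at index 1, swap → [16, -26, 4, -5, 14, -48, -6]
  -26 vs larger child 14 at index 4, swap → [16, 14, 4, -5, -26, -48, -6]
extract-max #3 returns 16:
  remove root 16; move last element -6 to root → [-6, 14, 4, -5, -26, -48]
  -6 vs larger child 14 at index 1, swap → [14, -6, 4, -5, -26, -48]
  -6 vs larger child -5 at index 3, swap → [14, -5, 4, -6, -26, -48]
extract-max #4 returns 14:
  remove root 14; move last element -48 to root → [-48, -5, 4, -6, -26]
  -48 vs larger child 4 at index 2, swap → [4, -5, -48, -6, -26]
extract-max #5 returns 4:
  remove root 4; move last element -26 to root → [-26, -5, -48, -6]
  -26 vs larger child -5 at index 1, swap → [-5, -26, -48, -6]
  -26 vs only child -6 at index 3, swap → [-5, -6, -48, -26]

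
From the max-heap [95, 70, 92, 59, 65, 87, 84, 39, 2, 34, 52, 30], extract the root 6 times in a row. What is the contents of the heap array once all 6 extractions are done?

extract-max #1 returns 95:
  remove root 95; move last element 30 to root → [30, 70, 92, 59, 65, 87, 84, 39, 2, 34, 52]
  30 vs larger child 92 at index 2, swap → [92, 70, 30, 59, 65, 87, 84, 39, 2, 34, 52]
  30 vs larger child 87 at index 5, swap → [92, 70, 87, 59, 65, 30, 84, 39, 2, 34, 52]
extract-max #2 returns 92:
  remove root 92; move last element 52 to root → [52, 70, 87, 59, 65, 30, 84, 39, 2, 34]
  52 vs larger child 87 at index 2, swap → [87, 70, 52, 59, 65, 30, 84, 39, 2, 34]
  52 vs larger child 84 at index 6, swap → [87, 70, 84, 59, 65, 30, 52, 39, 2, 34]
extract-max #3 returns 87:
  remove root 87; move last element 34 to root → [34, 70, 84, 59, 65, 30, 52, 39, 2]
  34 vs larger child 84 at index 2, swap → [84, 70, 34, 59, 65, 30, 52, 39, 2]
  34 vs larger child 52 at index 6, swap → [84, 70, 52, 59, 65, 30, 34, 39, 2]
extract-max #4 returns 84:
  remove root 84; move last element 2 to root → [2, 70, 52, 59, 65, 30, 34, 39]
  2 vs larger child 70 at index 1, swap → [70, 2, 52, 59, 65, 30, 34, 39]
  2 vs larger child 65 at index 4, swap → [70, 65, 52, 59, 2, 30, 34, 39]
extract-max #5 returns 70:
  remove root 70; move last element 39 to root → [39, 65, 52, 59, 2, 30, 34]
  39 vs larger child 65 at index 1, swap → [65, 39, 52, 59, 2, 30, 34]
  39 vs larger child 59 at index 3, swap → [65, 59, 52, 39, 2, 30, 34]
extract-max #6 returns 65:
  remove root 65; move last element 34 to root → [34, 59, 52, 39, 2, 30]
  34 vs larger child 59 at index 1, swap → [59, 34, 52, 39, 2, 30]
  34 vs larger child 39 at index 3, swap → [59, 39, 52, 34, 2, 30]

[59, 39, 52, 34, 2, 30]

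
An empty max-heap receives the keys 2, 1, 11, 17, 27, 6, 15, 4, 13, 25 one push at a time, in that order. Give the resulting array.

[27, 25, 15, 13, 17, 2, 6, 1, 4, 11]

Insert 2:
  append 2 at index 0 → [2] (no swap needed)
Insert 1:
  append 1 at index 1 → [2, 1] (no swap needed)
Insert 11:
  append 11 at index 2 → [2, 1, 11]
  11 > parent 2 at index 0, swap → [11, 1, 2]
Insert 17:
  append 17 at index 3 → [11, 1, 2, 17]
  17 > parent 1 at index 1, swap → [11, 17, 2, 1]
  17 > parent 11 at index 0, swap → [17, 11, 2, 1]
Insert 27:
  append 27 at index 4 → [17, 11, 2, 1, 27]
  27 > parent 11 at index 1, swap → [17, 27, 2, 1, 11]
  27 > parent 17 at index 0, swap → [27, 17, 2, 1, 11]
Insert 6:
  append 6 at index 5 → [27, 17, 2, 1, 11, 6]
  6 > parent 2 at index 2, swap → [27, 17, 6, 1, 11, 2]
Insert 15:
  append 15 at index 6 → [27, 17, 6, 1, 11, 2, 15]
  15 > parent 6 at index 2, swap → [27, 17, 15, 1, 11, 2, 6]
Insert 4:
  append 4 at index 7 → [27, 17, 15, 1, 11, 2, 6, 4]
  4 > parent 1 at index 3, swap → [27, 17, 15, 4, 11, 2, 6, 1]
Insert 13:
  append 13 at index 8 → [27, 17, 15, 4, 11, 2, 6, 1, 13]
  13 > parent 4 at index 3, swap → [27, 17, 15, 13, 11, 2, 6, 1, 4]
Insert 25:
  append 25 at index 9 → [27, 17, 15, 13, 11, 2, 6, 1, 4, 25]
  25 > parent 11 at index 4, swap → [27, 17, 15, 13, 25, 2, 6, 1, 4, 11]
  25 > parent 17 at index 1, swap → [27, 25, 15, 13, 17, 2, 6, 1, 4, 11]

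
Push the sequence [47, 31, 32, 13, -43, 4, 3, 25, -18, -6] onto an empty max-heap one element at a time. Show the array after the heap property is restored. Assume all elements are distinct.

[47, 31, 32, 25, -6, 4, 3, 13, -18, -43]

Insert 47:
  append 47 at index 0 → [47] (no swap needed)
Insert 31:
  append 31 at index 1 → [47, 31] (no swap needed)
Insert 32:
  append 32 at index 2 → [47, 31, 32] (no swap needed)
Insert 13:
  append 13 at index 3 → [47, 31, 32, 13] (no swap needed)
Insert -43:
  append -43 at index 4 → [47, 31, 32, 13, -43] (no swap needed)
Insert 4:
  append 4 at index 5 → [47, 31, 32, 13, -43, 4] (no swap needed)
Insert 3:
  append 3 at index 6 → [47, 31, 32, 13, -43, 4, 3] (no swap needed)
Insert 25:
  append 25 at index 7 → [47, 31, 32, 13, -43, 4, 3, 25]
  25 > parent 13 at index 3, swap → [47, 31, 32, 25, -43, 4, 3, 13]
Insert -18:
  append -18 at index 8 → [47, 31, 32, 25, -43, 4, 3, 13, -18] (no swap needed)
Insert -6:
  append -6 at index 9 → [47, 31, 32, 25, -43, 4, 3, 13, -18, -6]
  -6 > parent -43 at index 4, swap → [47, 31, 32, 25, -6, 4, 3, 13, -18, -43]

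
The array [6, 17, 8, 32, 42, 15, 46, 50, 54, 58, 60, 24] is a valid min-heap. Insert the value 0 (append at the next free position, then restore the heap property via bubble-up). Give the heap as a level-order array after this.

[0, 17, 6, 32, 42, 8, 46, 50, 54, 58, 60, 24, 15]

append 0 at index 12 → [6, 17, 8, 32, 42, 15, 46, 50, 54, 58, 60, 24, 0]
0 < parent 15 at index 5, swap → [6, 17, 8, 32, 42, 0, 46, 50, 54, 58, 60, 24, 15]
0 < parent 8 at index 2, swap → [6, 17, 0, 32, 42, 8, 46, 50, 54, 58, 60, 24, 15]
0 < parent 6 at index 0, swap → [0, 17, 6, 32, 42, 8, 46, 50, 54, 58, 60, 24, 15]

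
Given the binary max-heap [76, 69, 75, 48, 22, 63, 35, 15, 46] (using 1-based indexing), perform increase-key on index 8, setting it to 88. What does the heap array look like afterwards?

[88, 76, 75, 69, 22, 63, 35, 48, 46]

set index 8 from 15 to 88 → [76, 69, 75, 48, 22, 63, 35, 88, 46]
88 > parent 48 at index 4, swap → [76, 69, 75, 88, 22, 63, 35, 48, 46]
88 > parent 69 at index 2, swap → [76, 88, 75, 69, 22, 63, 35, 48, 46]
88 > parent 76 at index 1, swap → [88, 76, 75, 69, 22, 63, 35, 48, 46]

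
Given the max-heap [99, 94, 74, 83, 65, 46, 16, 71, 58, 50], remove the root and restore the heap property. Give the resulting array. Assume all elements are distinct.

[94, 83, 74, 71, 65, 46, 16, 50, 58]

remove root 99; move last element 50 to root → [50, 94, 74, 83, 65, 46, 16, 71, 58]
50 vs larger child 94 at index 1, swap → [94, 50, 74, 83, 65, 46, 16, 71, 58]
50 vs larger child 83 at index 3, swap → [94, 83, 74, 50, 65, 46, 16, 71, 58]
50 vs larger child 71 at index 7, swap → [94, 83, 74, 71, 65, 46, 16, 50, 58]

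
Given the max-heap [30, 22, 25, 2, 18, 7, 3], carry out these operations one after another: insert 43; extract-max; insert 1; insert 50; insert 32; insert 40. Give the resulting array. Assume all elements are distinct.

[50, 40, 25, 22, 32, 7, 3, 1, 2, 18, 30]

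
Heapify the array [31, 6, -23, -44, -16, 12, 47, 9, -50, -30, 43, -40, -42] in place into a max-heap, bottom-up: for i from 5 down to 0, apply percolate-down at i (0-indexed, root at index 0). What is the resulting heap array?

[47, 43, 31, 9, 6, 12, -23, -44, -50, -30, -16, -40, -42]

sift down from index 5: already satisfies heap property
sift down from index 4:
  -16 vs larger child 43 at index 10, swap → [31, 6, -23, -44, 43, 12, 47, 9, -50, -30, -16, -40, -42]
sift down from index 3:
  -44 vs larger child 9 at index 7, swap → [31, 6, -23, 9, 43, 12, 47, -44, -50, -30, -16, -40, -42]
sift down from index 2:
  -23 vs larger child 47 at index 6, swap → [31, 6, 47, 9, 43, 12, -23, -44, -50, -30, -16, -40, -42]
sift down from index 1:
  6 vs larger child 43 at index 4, swap → [31, 43, 47, 9, 6, 12, -23, -44, -50, -30, -16, -40, -42]
sift down from index 0:
  31 vs larger child 47 at index 2, swap → [47, 43, 31, 9, 6, 12, -23, -44, -50, -30, -16, -40, -42]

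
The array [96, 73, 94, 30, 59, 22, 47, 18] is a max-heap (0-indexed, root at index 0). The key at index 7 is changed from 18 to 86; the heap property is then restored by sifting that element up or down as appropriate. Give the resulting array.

[96, 86, 94, 73, 59, 22, 47, 30]

set index 7 from 18 to 86 → [96, 73, 94, 30, 59, 22, 47, 86]
86 > parent 30 at index 3, swap → [96, 73, 94, 86, 59, 22, 47, 30]
86 > parent 73 at index 1, swap → [96, 86, 94, 73, 59, 22, 47, 30]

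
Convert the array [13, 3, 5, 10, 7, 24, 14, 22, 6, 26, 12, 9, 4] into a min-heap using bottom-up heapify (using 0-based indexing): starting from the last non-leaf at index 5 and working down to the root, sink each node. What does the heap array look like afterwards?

sift down from index 5:
  24 vs smaller child 4 at index 12, swap → [13, 3, 5, 10, 7, 4, 14, 22, 6, 26, 12, 9, 24]
sift down from index 4: already satisfies heap property
sift down from index 3:
  10 vs smaller child 6 at index 8, swap → [13, 3, 5, 6, 7, 4, 14, 22, 10, 26, 12, 9, 24]
sift down from index 2:
  5 vs smaller child 4 at index 5, swap → [13, 3, 4, 6, 7, 5, 14, 22, 10, 26, 12, 9, 24]
sift down from index 1: already satisfies heap property
sift down from index 0:
  13 vs smaller child 3 at index 1, swap → [3, 13, 4, 6, 7, 5, 14, 22, 10, 26, 12, 9, 24]
  13 vs smaller child 6 at index 3, swap → [3, 6, 4, 13, 7, 5, 14, 22, 10, 26, 12, 9, 24]
  13 vs smaller child 10 at index 8, swap → [3, 6, 4, 10, 7, 5, 14, 22, 13, 26, 12, 9, 24]

[3, 6, 4, 10, 7, 5, 14, 22, 13, 26, 12, 9, 24]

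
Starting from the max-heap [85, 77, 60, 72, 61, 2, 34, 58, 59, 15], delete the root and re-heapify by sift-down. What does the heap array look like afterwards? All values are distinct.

[77, 72, 60, 59, 61, 2, 34, 58, 15]

remove root 85; move last element 15 to root → [15, 77, 60, 72, 61, 2, 34, 58, 59]
15 vs larger child 77 at index 1, swap → [77, 15, 60, 72, 61, 2, 34, 58, 59]
15 vs larger child 72 at index 3, swap → [77, 72, 60, 15, 61, 2, 34, 58, 59]
15 vs larger child 59 at index 8, swap → [77, 72, 60, 59, 61, 2, 34, 58, 15]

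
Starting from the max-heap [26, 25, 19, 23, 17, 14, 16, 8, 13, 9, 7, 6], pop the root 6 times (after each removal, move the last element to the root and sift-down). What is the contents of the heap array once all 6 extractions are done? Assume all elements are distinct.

[14, 13, 7, 8, 9, 6]

extract-max #1 returns 26:
  remove root 26; move last element 6 to root → [6, 25, 19, 23, 17, 14, 16, 8, 13, 9, 7]
  6 vs larger child 25 at index 1, swap → [25, 6, 19, 23, 17, 14, 16, 8, 13, 9, 7]
  6 vs larger child 23 at index 3, swap → [25, 23, 19, 6, 17, 14, 16, 8, 13, 9, 7]
  6 vs larger child 13 at index 8, swap → [25, 23, 19, 13, 17, 14, 16, 8, 6, 9, 7]
extract-max #2 returns 25:
  remove root 25; move last element 7 to root → [7, 23, 19, 13, 17, 14, 16, 8, 6, 9]
  7 vs larger child 23 at index 1, swap → [23, 7, 19, 13, 17, 14, 16, 8, 6, 9]
  7 vs larger child 17 at index 4, swap → [23, 17, 19, 13, 7, 14, 16, 8, 6, 9]
  7 vs only child 9 at index 9, swap → [23, 17, 19, 13, 9, 14, 16, 8, 6, 7]
extract-max #3 returns 23:
  remove root 23; move last element 7 to root → [7, 17, 19, 13, 9, 14, 16, 8, 6]
  7 vs larger child 19 at index 2, swap → [19, 17, 7, 13, 9, 14, 16, 8, 6]
  7 vs larger child 16 at index 6, swap → [19, 17, 16, 13, 9, 14, 7, 8, 6]
extract-max #4 returns 19:
  remove root 19; move last element 6 to root → [6, 17, 16, 13, 9, 14, 7, 8]
  6 vs larger child 17 at index 1, swap → [17, 6, 16, 13, 9, 14, 7, 8]
  6 vs larger child 13 at index 3, swap → [17, 13, 16, 6, 9, 14, 7, 8]
  6 vs only child 8 at index 7, swap → [17, 13, 16, 8, 9, 14, 7, 6]
extract-max #5 returns 17:
  remove root 17; move last element 6 to root → [6, 13, 16, 8, 9, 14, 7]
  6 vs larger child 16 at index 2, swap → [16, 13, 6, 8, 9, 14, 7]
  6 vs larger child 14 at index 5, swap → [16, 13, 14, 8, 9, 6, 7]
extract-max #6 returns 16:
  remove root 16; move last element 7 to root → [7, 13, 14, 8, 9, 6]
  7 vs larger child 14 at index 2, swap → [14, 13, 7, 8, 9, 6]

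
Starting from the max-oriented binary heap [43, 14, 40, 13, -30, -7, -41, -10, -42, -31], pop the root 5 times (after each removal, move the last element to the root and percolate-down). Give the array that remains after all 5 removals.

[-10, -30, -31, -42, -41]

extract-max #1 returns 43:
  remove root 43; move last element -31 to root → [-31, 14, 40, 13, -30, -7, -41, -10, -42]
  -31 vs larger child 40 at index 2, swap → [40, 14, -31, 13, -30, -7, -41, -10, -42]
  -31 vs larger child -7 at index 5, swap → [40, 14, -7, 13, -30, -31, -41, -10, -42]
extract-max #2 returns 40:
  remove root 40; move last element -42 to root → [-42, 14, -7, 13, -30, -31, -41, -10]
  -42 vs larger child 14 at index 1, swap → [14, -42, -7, 13, -30, -31, -41, -10]
  -42 vs larger child 13 at index 3, swap → [14, 13, -7, -42, -30, -31, -41, -10]
  -42 vs only child -10 at index 7, swap → [14, 13, -7, -10, -30, -31, -41, -42]
extract-max #3 returns 14:
  remove root 14; move last element -42 to root → [-42, 13, -7, -10, -30, -31, -41]
  -42 vs larger child 13 at index 1, swap → [13, -42, -7, -10, -30, -31, -41]
  -42 vs larger child -10 at index 3, swap → [13, -10, -7, -42, -30, -31, -41]
extract-max #4 returns 13:
  remove root 13; move last element -41 to root → [-41, -10, -7, -42, -30, -31]
  -41 vs larger child -7 at index 2, swap → [-7, -10, -41, -42, -30, -31]
  -41 vs only child -31 at index 5, swap → [-7, -10, -31, -42, -30, -41]
extract-max #5 returns -7:
  remove root -7; move last element -41 to root → [-41, -10, -31, -42, -30]
  -41 vs larger child -10 at index 1, swap → [-10, -41, -31, -42, -30]
  -41 vs larger child -30 at index 4, swap → [-10, -30, -31, -42, -41]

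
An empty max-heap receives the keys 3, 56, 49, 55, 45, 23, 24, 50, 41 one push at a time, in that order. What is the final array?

Insert 3:
  append 3 at index 0 → [3] (no swap needed)
Insert 56:
  append 56 at index 1 → [3, 56]
  56 > parent 3 at index 0, swap → [56, 3]
Insert 49:
  append 49 at index 2 → [56, 3, 49] (no swap needed)
Insert 55:
  append 55 at index 3 → [56, 3, 49, 55]
  55 > parent 3 at index 1, swap → [56, 55, 49, 3]
Insert 45:
  append 45 at index 4 → [56, 55, 49, 3, 45] (no swap needed)
Insert 23:
  append 23 at index 5 → [56, 55, 49, 3, 45, 23] (no swap needed)
Insert 24:
  append 24 at index 6 → [56, 55, 49, 3, 45, 23, 24] (no swap needed)
Insert 50:
  append 50 at index 7 → [56, 55, 49, 3, 45, 23, 24, 50]
  50 > parent 3 at index 3, swap → [56, 55, 49, 50, 45, 23, 24, 3]
Insert 41:
  append 41 at index 8 → [56, 55, 49, 50, 45, 23, 24, 3, 41] (no swap needed)

[56, 55, 49, 50, 45, 23, 24, 3, 41]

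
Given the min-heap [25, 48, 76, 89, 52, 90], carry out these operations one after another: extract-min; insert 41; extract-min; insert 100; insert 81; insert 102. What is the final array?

[48, 52, 76, 89, 90, 100, 81, 102]

extract-min → returns 25:
  remove root 25; move last element 90 to root → [90, 48, 76, 89, 52]
  90 vs smaller child 48 at index 1, swap → [48, 90, 76, 89, 52]
  90 vs smaller child 52 at index 4, swap → [48, 52, 76, 89, 90]
insert 41:
  append 41 at index 5 → [48, 52, 76, 89, 90, 41]
  41 < parent 76 at index 2, swap → [48, 52, 41, 89, 90, 76]
  41 < parent 48 at index 0, swap → [41, 52, 48, 89, 90, 76]
extract-min → returns 41:
  remove root 41; move last element 76 to root → [76, 52, 48, 89, 90]
  76 vs smaller child 48 at index 2, swap → [48, 52, 76, 89, 90]
insert 100:
  append 100 at index 5 → [48, 52, 76, 89, 90, 100] (no swap needed)
insert 81:
  append 81 at index 6 → [48, 52, 76, 89, 90, 100, 81] (no swap needed)
insert 102:
  append 102 at index 7 → [48, 52, 76, 89, 90, 100, 81, 102] (no swap needed)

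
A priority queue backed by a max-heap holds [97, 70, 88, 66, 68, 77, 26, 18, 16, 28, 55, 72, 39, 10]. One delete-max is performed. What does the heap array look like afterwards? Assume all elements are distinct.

[88, 70, 77, 66, 68, 72, 26, 18, 16, 28, 55, 10, 39]

remove root 97; move last element 10 to root → [10, 70, 88, 66, 68, 77, 26, 18, 16, 28, 55, 72, 39]
10 vs larger child 88 at index 2, swap → [88, 70, 10, 66, 68, 77, 26, 18, 16, 28, 55, 72, 39]
10 vs larger child 77 at index 5, swap → [88, 70, 77, 66, 68, 10, 26, 18, 16, 28, 55, 72, 39]
10 vs larger child 72 at index 11, swap → [88, 70, 77, 66, 68, 72, 26, 18, 16, 28, 55, 10, 39]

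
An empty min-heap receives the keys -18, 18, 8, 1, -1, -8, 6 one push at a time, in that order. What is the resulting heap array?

[-18, -1, -8, 18, 1, 8, 6]

Insert -18:
  append -18 at index 0 → [-18] (no swap needed)
Insert 18:
  append 18 at index 1 → [-18, 18] (no swap needed)
Insert 8:
  append 8 at index 2 → [-18, 18, 8] (no swap needed)
Insert 1:
  append 1 at index 3 → [-18, 18, 8, 1]
  1 < parent 18 at index 1, swap → [-18, 1, 8, 18]
Insert -1:
  append -1 at index 4 → [-18, 1, 8, 18, -1]
  -1 < parent 1 at index 1, swap → [-18, -1, 8, 18, 1]
Insert -8:
  append -8 at index 5 → [-18, -1, 8, 18, 1, -8]
  -8 < parent 8 at index 2, swap → [-18, -1, -8, 18, 1, 8]
Insert 6:
  append 6 at index 6 → [-18, -1, -8, 18, 1, 8, 6] (no swap needed)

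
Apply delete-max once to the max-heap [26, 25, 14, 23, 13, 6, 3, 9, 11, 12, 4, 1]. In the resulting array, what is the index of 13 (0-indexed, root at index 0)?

4

remove root 26; move last element 1 to root → [1, 25, 14, 23, 13, 6, 3, 9, 11, 12, 4]
1 vs larger child 25 at index 1, swap → [25, 1, 14, 23, 13, 6, 3, 9, 11, 12, 4]
1 vs larger child 23 at index 3, swap → [25, 23, 14, 1, 13, 6, 3, 9, 11, 12, 4]
1 vs larger child 11 at index 8, swap → [25, 23, 14, 11, 13, 6, 3, 9, 1, 12, 4]
resulting array: [25, 23, 14, 11, 13, 6, 3, 9, 1, 12, 4]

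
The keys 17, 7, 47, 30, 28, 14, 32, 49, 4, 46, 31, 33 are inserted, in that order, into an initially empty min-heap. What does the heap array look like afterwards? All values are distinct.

[4, 7, 14, 17, 28, 33, 32, 49, 30, 46, 31, 47]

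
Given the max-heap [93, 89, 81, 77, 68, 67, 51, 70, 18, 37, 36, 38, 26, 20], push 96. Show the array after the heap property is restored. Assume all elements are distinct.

[96, 89, 93, 77, 68, 67, 81, 70, 18, 37, 36, 38, 26, 20, 51]

append 96 at index 14 → [93, 89, 81, 77, 68, 67, 51, 70, 18, 37, 36, 38, 26, 20, 96]
96 > parent 51 at index 6, swap → [93, 89, 81, 77, 68, 67, 96, 70, 18, 37, 36, 38, 26, 20, 51]
96 > parent 81 at index 2, swap → [93, 89, 96, 77, 68, 67, 81, 70, 18, 37, 36, 38, 26, 20, 51]
96 > parent 93 at index 0, swap → [96, 89, 93, 77, 68, 67, 81, 70, 18, 37, 36, 38, 26, 20, 51]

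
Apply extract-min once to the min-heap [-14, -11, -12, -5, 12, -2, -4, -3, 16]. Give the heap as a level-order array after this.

[-12, -11, -4, -5, 12, -2, 16, -3]

remove root -14; move last element 16 to root → [16, -11, -12, -5, 12, -2, -4, -3]
16 vs smaller child -12 at index 2, swap → [-12, -11, 16, -5, 12, -2, -4, -3]
16 vs smaller child -4 at index 6, swap → [-12, -11, -4, -5, 12, -2, 16, -3]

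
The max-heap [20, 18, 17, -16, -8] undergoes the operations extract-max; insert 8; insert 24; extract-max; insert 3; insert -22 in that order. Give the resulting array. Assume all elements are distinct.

[18, 8, 17, -16, -8, 3, -22]

extract-max → returns 20:
  remove root 20; move last element -8 to root → [-8, 18, 17, -16]
  -8 vs larger child 18 at index 1, swap → [18, -8, 17, -16]
insert 8:
  append 8 at index 4 → [18, -8, 17, -16, 8]
  8 > parent -8 at index 1, swap → [18, 8, 17, -16, -8]
insert 24:
  append 24 at index 5 → [18, 8, 17, -16, -8, 24]
  24 > parent 17 at index 2, swap → [18, 8, 24, -16, -8, 17]
  24 > parent 18 at index 0, swap → [24, 8, 18, -16, -8, 17]
extract-max → returns 24:
  remove root 24; move last element 17 to root → [17, 8, 18, -16, -8]
  17 vs larger child 18 at index 2, swap → [18, 8, 17, -16, -8]
insert 3:
  append 3 at index 5 → [18, 8, 17, -16, -8, 3] (no swap needed)
insert -22:
  append -22 at index 6 → [18, 8, 17, -16, -8, 3, -22] (no swap needed)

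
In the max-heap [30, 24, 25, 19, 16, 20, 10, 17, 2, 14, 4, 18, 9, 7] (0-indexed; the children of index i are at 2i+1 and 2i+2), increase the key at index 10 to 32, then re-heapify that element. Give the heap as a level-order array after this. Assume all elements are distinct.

[32, 30, 25, 19, 24, 20, 10, 17, 2, 14, 16, 18, 9, 7]

set index 10 from 4 to 32 → [30, 24, 25, 19, 16, 20, 10, 17, 2, 14, 32, 18, 9, 7]
32 > parent 16 at index 4, swap → [30, 24, 25, 19, 32, 20, 10, 17, 2, 14, 16, 18, 9, 7]
32 > parent 24 at index 1, swap → [30, 32, 25, 19, 24, 20, 10, 17, 2, 14, 16, 18, 9, 7]
32 > parent 30 at index 0, swap → [32, 30, 25, 19, 24, 20, 10, 17, 2, 14, 16, 18, 9, 7]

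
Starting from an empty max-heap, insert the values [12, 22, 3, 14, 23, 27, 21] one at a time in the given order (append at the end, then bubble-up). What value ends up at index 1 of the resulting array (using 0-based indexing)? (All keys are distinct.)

22

Insert 12:
  append 12 at index 0 → [12] (no swap needed)
Insert 22:
  append 22 at index 1 → [12, 22]
  22 > parent 12 at index 0, swap → [22, 12]
Insert 3:
  append 3 at index 2 → [22, 12, 3] (no swap needed)
Insert 14:
  append 14 at index 3 → [22, 12, 3, 14]
  14 > parent 12 at index 1, swap → [22, 14, 3, 12]
Insert 23:
  append 23 at index 4 → [22, 14, 3, 12, 23]
  23 > parent 14 at index 1, swap → [22, 23, 3, 12, 14]
  23 > parent 22 at index 0, swap → [23, 22, 3, 12, 14]
Insert 27:
  append 27 at index 5 → [23, 22, 3, 12, 14, 27]
  27 > parent 3 at index 2, swap → [23, 22, 27, 12, 14, 3]
  27 > parent 23 at index 0, swap → [27, 22, 23, 12, 14, 3]
Insert 21:
  append 21 at index 6 → [27, 22, 23, 12, 14, 3, 21] (no swap needed)
resulting array: [27, 22, 23, 12, 14, 3, 21]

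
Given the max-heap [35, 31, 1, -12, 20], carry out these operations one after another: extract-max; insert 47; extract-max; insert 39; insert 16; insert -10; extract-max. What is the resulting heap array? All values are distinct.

extract-max → returns 35:
  remove root 35; move last element 20 to root → [20, 31, 1, -12]
  20 vs larger child 31 at index 1, swap → [31, 20, 1, -12]
insert 47:
  append 47 at index 4 → [31, 20, 1, -12, 47]
  47 > parent 20 at index 1, swap → [31, 47, 1, -12, 20]
  47 > parent 31 at index 0, swap → [47, 31, 1, -12, 20]
extract-max → returns 47:
  remove root 47; move last element 20 to root → [20, 31, 1, -12]
  20 vs larger child 31 at index 1, swap → [31, 20, 1, -12]
insert 39:
  append 39 at index 4 → [31, 20, 1, -12, 39]
  39 > parent 20 at index 1, swap → [31, 39, 1, -12, 20]
  39 > parent 31 at index 0, swap → [39, 31, 1, -12, 20]
insert 16:
  append 16 at index 5 → [39, 31, 1, -12, 20, 16]
  16 > parent 1 at index 2, swap → [39, 31, 16, -12, 20, 1]
insert -10:
  append -10 at index 6 → [39, 31, 16, -12, 20, 1, -10] (no swap needed)
extract-max → returns 39:
  remove root 39; move last element -10 to root → [-10, 31, 16, -12, 20, 1]
  -10 vs larger child 31 at index 1, swap → [31, -10, 16, -12, 20, 1]
  -10 vs larger child 20 at index 4, swap → [31, 20, 16, -12, -10, 1]

[31, 20, 16, -12, -10, 1]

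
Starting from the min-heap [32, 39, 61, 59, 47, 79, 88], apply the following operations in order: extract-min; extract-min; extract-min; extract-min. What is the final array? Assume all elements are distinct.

[61, 79, 88]

extract-min → returns 32:
  remove root 32; move last element 88 to root → [88, 39, 61, 59, 47, 79]
  88 vs smaller child 39 at index 1, swap → [39, 88, 61, 59, 47, 79]
  88 vs smaller child 47 at index 4, swap → [39, 47, 61, 59, 88, 79]
extract-min → returns 39:
  remove root 39; move last element 79 to root → [79, 47, 61, 59, 88]
  79 vs smaller child 47 at index 1, swap → [47, 79, 61, 59, 88]
  79 vs smaller child 59 at index 3, swap → [47, 59, 61, 79, 88]
extract-min → returns 47:
  remove root 47; move last element 88 to root → [88, 59, 61, 79]
  88 vs smaller child 59 at index 1, swap → [59, 88, 61, 79]
  88 vs only child 79 at index 3, swap → [59, 79, 61, 88]
extract-min → returns 59:
  remove root 59; move last element 88 to root → [88, 79, 61]
  88 vs smaller child 61 at index 2, swap → [61, 79, 88]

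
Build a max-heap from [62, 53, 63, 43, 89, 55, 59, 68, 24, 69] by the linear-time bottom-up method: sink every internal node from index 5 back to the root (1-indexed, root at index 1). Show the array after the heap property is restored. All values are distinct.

sift down from index 5: already satisfies heap property
sift down from index 4:
  43 vs larger child 68 at index 8, swap → [62, 53, 63, 68, 89, 55, 59, 43, 24, 69]
sift down from index 3: already satisfies heap property
sift down from index 2:
  53 vs larger child 89 at index 5, swap → [62, 89, 63, 68, 53, 55, 59, 43, 24, 69]
  53 vs only child 69 at index 10, swap → [62, 89, 63, 68, 69, 55, 59, 43, 24, 53]
sift down from index 1:
  62 vs larger child 89 at index 2, swap → [89, 62, 63, 68, 69, 55, 59, 43, 24, 53]
  62 vs larger child 69 at index 5, swap → [89, 69, 63, 68, 62, 55, 59, 43, 24, 53]

[89, 69, 63, 68, 62, 55, 59, 43, 24, 53]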